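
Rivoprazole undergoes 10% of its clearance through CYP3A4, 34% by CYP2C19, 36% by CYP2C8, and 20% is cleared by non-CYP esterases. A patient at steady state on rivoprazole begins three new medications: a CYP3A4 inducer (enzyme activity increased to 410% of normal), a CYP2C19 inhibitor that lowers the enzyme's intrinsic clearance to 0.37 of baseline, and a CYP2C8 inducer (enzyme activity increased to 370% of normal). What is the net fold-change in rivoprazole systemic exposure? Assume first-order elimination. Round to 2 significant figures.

The CYP3A4 pathway (10% of clearance) is boosted to 4.1× activity: 0.1 × 4.1 = 0.41.
The CYP2C19 pathway (34% of clearance) drops to 0.37× activity: 0.34 × 0.37 = 0.1258.
The CYP2C8 pathway (36% of clearance) rises to 3.7× activity: 0.36 × 3.7 = 1.332.
The remaining 20% of clearance is unaffected.
New clearance relative to baseline: 0.41 + 0.1258 + 1.332 + 0.2 = 2.0678.
Net systemic exposure ratio = 1 / 2.0678 = 0.48.

0.48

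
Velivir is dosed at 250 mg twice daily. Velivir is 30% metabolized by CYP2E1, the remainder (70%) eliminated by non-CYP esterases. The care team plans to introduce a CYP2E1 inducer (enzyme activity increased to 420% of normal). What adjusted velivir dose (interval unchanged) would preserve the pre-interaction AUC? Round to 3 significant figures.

490 mg

The CYP2E1 pathway (30% of clearance) increases to 4.2× activity: 0.3 × 4.2 = 1.26.
The remaining 70% of clearance is unaffected.
Relative clearance = 1.26 + 0.7 = 1.96.
Exposure is unchanged when dose changes in proportion to clearance. New dose = 250 mg × 1.96 = 490 mg.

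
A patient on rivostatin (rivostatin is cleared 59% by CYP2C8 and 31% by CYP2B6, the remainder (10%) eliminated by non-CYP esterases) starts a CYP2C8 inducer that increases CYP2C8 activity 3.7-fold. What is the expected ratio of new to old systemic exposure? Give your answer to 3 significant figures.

CYP2C8: 0.59 × 3.7 = 2.183
CYP2B6: 0.31 (unchanged)
Other: 0.1 (unchanged)
CL_new/CL_old = 2.183 + 0.31 + 0.1 = 2.593.
Systemic exposure is inversely proportional to clearance, so the fold-change is 1 / 2.593 = 0.386.

0.386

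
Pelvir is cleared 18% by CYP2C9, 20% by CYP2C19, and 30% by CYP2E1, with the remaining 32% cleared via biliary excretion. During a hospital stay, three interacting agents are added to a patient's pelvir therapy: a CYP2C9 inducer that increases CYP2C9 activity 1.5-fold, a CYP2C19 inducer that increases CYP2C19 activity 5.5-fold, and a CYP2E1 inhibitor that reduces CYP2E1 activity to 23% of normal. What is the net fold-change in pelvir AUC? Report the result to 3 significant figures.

The CYP2C9 pathway (18% of clearance) increases to 1.5× activity: 0.18 × 1.5 = 0.27.
The CYP2C19 pathway (20% of clearance) is boosted to 5.5× activity: 0.2 × 5.5 = 1.1.
The CYP2E1 pathway (30% of clearance) drops to 0.23× activity: 0.3 × 0.23 = 0.069.
The remaining 32% of clearance is unaffected.
New clearance relative to baseline: 0.27 + 1.1 + 0.069 + 0.32 = 1.759.
AUC ∝ 1/CL: fold-change = 1 / 1.759 = 0.569.

0.569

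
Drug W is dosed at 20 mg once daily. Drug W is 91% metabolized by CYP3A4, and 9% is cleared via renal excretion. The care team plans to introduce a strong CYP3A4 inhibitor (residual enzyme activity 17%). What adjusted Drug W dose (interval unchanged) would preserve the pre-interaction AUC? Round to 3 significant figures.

4.89 mg

The CYP3A4 pathway (91% of clearance) is reduced to 0.17× activity: 0.91 × 0.17 = 0.1547.
The remaining 9% of clearance is unaffected.
Relative clearance = 0.1547 + 0.09 = 0.2447.
To maintain the same steady-state level, dose must scale with clearance: new dose = 20 × 0.2447 = 4.89 mg.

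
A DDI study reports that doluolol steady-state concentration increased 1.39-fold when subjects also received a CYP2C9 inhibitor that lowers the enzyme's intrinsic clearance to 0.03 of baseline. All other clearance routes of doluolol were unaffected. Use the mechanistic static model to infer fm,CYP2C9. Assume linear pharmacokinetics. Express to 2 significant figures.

Write x for the fraction cleared via CYP2C9. The observed steady-state concentration change means clearance fell to 1/1.39 = 0.7194 of baseline.
Setting x·0.03 + (1 − x) = 0.7194 and solving: x = (0.7194 − 1)/(0.03 − 1) = 0.29.

0.29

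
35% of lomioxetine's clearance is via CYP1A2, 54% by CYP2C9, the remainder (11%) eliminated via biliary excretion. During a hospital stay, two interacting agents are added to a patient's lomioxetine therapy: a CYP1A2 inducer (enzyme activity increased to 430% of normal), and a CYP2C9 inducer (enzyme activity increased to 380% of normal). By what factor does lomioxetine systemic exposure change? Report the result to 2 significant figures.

0.27

The CYP1A2 pathway (35% of clearance) is boosted to 4.3× activity: 0.35 × 4.3 = 1.505.
The CYP2C9 pathway (54% of clearance) rises to 3.8× activity: 0.54 × 3.8 = 2.052.
Non-CYP routes (11%) are unchanged.
Relative clearance = 1.505 + 2.052 + 0.11 = 3.667.
Because systemic exposure varies inversely with clearance, the combined effect is 1 / 3.667 = 0.27.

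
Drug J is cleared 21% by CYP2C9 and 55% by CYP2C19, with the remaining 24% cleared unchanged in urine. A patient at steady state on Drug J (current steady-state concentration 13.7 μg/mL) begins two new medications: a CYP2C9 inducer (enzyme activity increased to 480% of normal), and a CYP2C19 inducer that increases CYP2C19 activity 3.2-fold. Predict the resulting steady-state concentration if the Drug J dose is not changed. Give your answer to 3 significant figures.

4.55 μg/mL

The CYP2C9 pathway (21% of clearance) rises to 4.8× activity: 0.21 × 4.8 = 1.008.
The CYP2C19 pathway (55% of clearance) is boosted to 3.2× activity: 0.55 × 3.2 = 1.76.
The remaining 24% of clearance is unaffected.
New clearance relative to baseline: 1.008 + 1.76 + 0.24 = 3.008.
Dividing the baseline by the relative clearance: 13.7 / 3.008 = 4.55 μg/mL.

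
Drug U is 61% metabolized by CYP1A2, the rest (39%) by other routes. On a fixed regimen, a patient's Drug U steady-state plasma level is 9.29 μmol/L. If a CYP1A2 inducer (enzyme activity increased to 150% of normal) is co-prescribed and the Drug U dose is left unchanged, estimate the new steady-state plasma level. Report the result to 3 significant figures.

CYP1A2: 0.61 × 1.5 = 0.915
Other: 0.39 (unchanged)
New clearance relative to baseline: 0.915 + 0.39 = 1.305.
Steady-state plasma level ∝ 1/CL, so new value = 9.29 / 1.305 = 7.12 μmol/L.

7.12 μmol/L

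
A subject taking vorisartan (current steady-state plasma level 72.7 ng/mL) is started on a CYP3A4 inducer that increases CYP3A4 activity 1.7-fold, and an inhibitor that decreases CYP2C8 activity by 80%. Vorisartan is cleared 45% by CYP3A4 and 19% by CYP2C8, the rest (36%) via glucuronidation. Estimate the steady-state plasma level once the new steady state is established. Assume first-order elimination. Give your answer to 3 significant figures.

62.5 ng/mL

CYP3A4: 0.45 × 1.7 = 0.765
CYP2C8: 0.19 × 0.2 = 0.038
Other: 0.36 (unchanged)
New clearance relative to baseline: 0.765 + 0.038 + 0.36 = 1.163.
Steady-state plasma level ∝ 1/CL: new value = 72.7 / 1.163 = 62.5 ng/mL.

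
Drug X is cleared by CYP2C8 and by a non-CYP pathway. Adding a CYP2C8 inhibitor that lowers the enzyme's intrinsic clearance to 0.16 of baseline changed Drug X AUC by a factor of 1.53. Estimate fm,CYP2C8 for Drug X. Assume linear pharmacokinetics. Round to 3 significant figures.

Let x = fm,CYP2C8. Because AUC ∝ 1/CL, relative clearance fell to 1/1.53 = 0.6536.
Setting x·0.16 + (1 − x) = 0.6536 and solving: x = (0.6536 − 1)/(0.16 − 1) = 0.412.

0.412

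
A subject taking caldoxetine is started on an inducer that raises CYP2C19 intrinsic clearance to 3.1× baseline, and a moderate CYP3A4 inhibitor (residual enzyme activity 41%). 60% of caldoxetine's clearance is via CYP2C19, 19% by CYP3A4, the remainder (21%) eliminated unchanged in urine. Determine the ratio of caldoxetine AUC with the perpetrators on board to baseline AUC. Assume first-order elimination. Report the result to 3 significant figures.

0.466

The CYP2C19 pathway (60% of clearance) is boosted to 3.1× activity: 0.6 × 3.1 = 1.86.
The CYP3A4 pathway (19% of clearance) falls to 0.41× activity: 0.19 × 0.41 = 0.0779.
The remaining 21% of clearance is unaffected.
Relative clearance = 1.86 + 0.0779 + 0.21 = 2.1479.
Net AUC ratio = 1 / 2.1479 = 0.466.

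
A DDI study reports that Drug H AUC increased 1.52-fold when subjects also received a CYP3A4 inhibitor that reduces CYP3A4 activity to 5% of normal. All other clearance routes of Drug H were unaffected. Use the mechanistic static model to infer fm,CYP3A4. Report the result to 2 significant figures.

Write x for the fraction cleared via CYP3A4. The observed AUC change means clearance fell to 1/1.52 = 0.6579 of baseline.
Setting x·0.05 + (1 − x) = 0.6579 and solving: x = (0.6579 − 1)/(0.05 − 1) = 0.36.

0.36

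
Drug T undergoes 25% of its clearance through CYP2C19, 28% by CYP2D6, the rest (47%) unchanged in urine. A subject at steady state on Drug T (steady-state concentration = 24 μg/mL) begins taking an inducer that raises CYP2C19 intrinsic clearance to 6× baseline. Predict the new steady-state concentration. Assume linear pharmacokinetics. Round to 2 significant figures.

11 μg/mL

The CYP2C19 pathway (25% of clearance) increases to 6× activity: 0.25 × 6 = 1.5.
CYP2D6 (28%) and the residual 47% are unaffected.
Relative clearance = 1.5 + 0.28 + 0.47 = 2.25.
Steady-state concentration ∝ 1/CL, so new value = 24 / 2.25 = 11 μg/mL.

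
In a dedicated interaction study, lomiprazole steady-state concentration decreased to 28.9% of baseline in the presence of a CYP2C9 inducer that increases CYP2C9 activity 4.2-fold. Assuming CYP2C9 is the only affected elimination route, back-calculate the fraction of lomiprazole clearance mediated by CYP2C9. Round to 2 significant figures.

Let fm be the CYP2C9 fraction. New clearance relative to baseline = fm × 4.2 + (1 − fm).
Steady-state concentration ratio = 1 / (new CL fraction), so new CL fraction = 1 / 0.289 = 3.46.
fm × 4.2 + 1 − fm = 3.46  ⇒  fm × (4.2 − 1) = 2.46  ⇒  fm = 0.77.

0.77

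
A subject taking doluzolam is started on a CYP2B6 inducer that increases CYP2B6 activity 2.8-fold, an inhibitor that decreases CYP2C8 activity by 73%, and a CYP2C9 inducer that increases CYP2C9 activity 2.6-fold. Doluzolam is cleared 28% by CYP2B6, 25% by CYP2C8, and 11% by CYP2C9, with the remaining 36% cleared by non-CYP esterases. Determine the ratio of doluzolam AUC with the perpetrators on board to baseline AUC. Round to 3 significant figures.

The CYP2B6 pathway (28% of clearance) is boosted to 2.8× activity: 0.28 × 2.8 = 0.784.
The CYP2C8 pathway (25% of clearance) drops to 0.27× activity: 0.25 × 0.27 = 0.0675.
The CYP2C9 pathway (11% of clearance) is boosted to 2.6× activity: 0.11 × 2.6 = 0.286.
Non-CYP routes (36%) are unchanged.
New clearance relative to baseline: 0.784 + 0.0675 + 0.286 + 0.36 = 1.4975.
Net AUC ratio = 1 / 1.4975 = 0.668.

0.668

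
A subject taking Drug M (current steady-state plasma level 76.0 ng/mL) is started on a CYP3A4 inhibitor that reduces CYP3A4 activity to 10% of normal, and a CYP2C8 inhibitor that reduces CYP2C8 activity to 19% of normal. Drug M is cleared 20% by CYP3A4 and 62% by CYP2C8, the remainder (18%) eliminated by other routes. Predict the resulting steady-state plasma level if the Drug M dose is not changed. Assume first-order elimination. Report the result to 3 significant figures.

239 ng/mL

CYP3A4: 0.2 × 0.1 = 0.02
CYP2C8: 0.62 × 0.19 = 0.1178
Other: 0.18 (unchanged)
CL_new/CL_old = 0.02 + 0.1178 + 0.18 = 0.3178.
Steady-state plasma level ∝ 1/CL: new value = 76.0 / 0.3178 = 239 ng/mL.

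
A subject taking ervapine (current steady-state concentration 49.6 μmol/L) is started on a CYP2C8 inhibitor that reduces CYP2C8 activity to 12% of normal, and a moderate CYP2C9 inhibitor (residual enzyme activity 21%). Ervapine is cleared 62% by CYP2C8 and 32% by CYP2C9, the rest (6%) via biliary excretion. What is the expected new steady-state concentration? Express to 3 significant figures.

246 μmol/L

CYP2C8: 0.62 × 0.12 = 0.0744
CYP2C9: 0.32 × 0.21 = 0.0672
Other: 0.06 (unchanged)
CL_new/CL_old = 0.0744 + 0.0672 + 0.06 = 0.2016.
Steady-state concentration ∝ 1/CL: new value = 49.6 / 0.2016 = 246 μmol/L.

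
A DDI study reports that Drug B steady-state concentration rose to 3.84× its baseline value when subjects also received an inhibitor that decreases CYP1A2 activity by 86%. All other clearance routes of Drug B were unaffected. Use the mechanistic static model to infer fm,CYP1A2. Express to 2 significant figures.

0.86

CL'/CL = 1 / 3.84 = 0.2604
0.14·fm + (1 − fm) = 0.2604
fm = (0.2604 − 1) / (0.14 − 1) = 0.86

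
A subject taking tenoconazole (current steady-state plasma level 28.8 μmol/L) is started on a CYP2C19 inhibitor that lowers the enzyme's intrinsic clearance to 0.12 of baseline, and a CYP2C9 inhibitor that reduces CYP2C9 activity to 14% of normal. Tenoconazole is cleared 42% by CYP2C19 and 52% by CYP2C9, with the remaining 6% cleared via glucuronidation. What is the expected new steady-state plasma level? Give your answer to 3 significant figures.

The CYP2C19 pathway (42% of clearance) falls to 0.12× activity: 0.42 × 0.12 = 0.0504.
The CYP2C9 pathway (52% of clearance) drops to 0.14× activity: 0.52 × 0.14 = 0.0728.
The remaining 6% of clearance is unaffected.
CL_new/CL_old = 0.0504 + 0.0728 + 0.06 = 0.1832.
Dividing the baseline by the relative clearance: 28.8 / 0.1832 = 157 μmol/L.

157 μmol/L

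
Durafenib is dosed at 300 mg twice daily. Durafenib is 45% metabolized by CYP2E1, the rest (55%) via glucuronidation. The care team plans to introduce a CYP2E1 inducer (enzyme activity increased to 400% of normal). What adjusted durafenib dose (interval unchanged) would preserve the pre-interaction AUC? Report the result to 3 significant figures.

The CYP2E1 pathway (45% of clearance) rises to 4× activity: 0.45 × 4 = 1.8.
Non-CYP routes (55%) are unchanged.
New clearance relative to baseline: 1.8 + 0.55 = 2.35.
Exposure is unchanged when dose changes in proportion to clearance. New dose = 300 mg × 2.35 = 705 mg.

705 mg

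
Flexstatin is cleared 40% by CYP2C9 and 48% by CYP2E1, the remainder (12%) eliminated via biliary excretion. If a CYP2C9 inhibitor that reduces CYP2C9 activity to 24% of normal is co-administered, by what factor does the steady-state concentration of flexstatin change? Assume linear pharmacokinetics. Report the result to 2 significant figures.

1.4

CYP2C9: 0.4 × 0.24 = 0.096
CYP2E1: 0.48 (unchanged)
Other: 0.12 (unchanged)
Relative clearance = 0.096 + 0.48 + 0.12 = 0.696.
Steady-state concentration ratio = CL_old/CL_new = 1 / 0.696 = 1.4.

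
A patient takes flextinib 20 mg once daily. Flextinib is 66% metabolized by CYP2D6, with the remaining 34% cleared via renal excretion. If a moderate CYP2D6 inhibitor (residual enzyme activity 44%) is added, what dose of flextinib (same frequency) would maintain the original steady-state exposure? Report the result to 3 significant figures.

The CYP2D6 pathway (66% of clearance) falls to 0.44× activity: 0.66 × 0.44 = 0.2904.
The remaining 34% of clearance is unaffected.
CL_new/CL_old = 0.2904 + 0.34 = 0.6304.
To maintain the same steady-state level, dose must scale with clearance: new dose = 20 × 0.6304 = 12.6 mg.

12.6 mg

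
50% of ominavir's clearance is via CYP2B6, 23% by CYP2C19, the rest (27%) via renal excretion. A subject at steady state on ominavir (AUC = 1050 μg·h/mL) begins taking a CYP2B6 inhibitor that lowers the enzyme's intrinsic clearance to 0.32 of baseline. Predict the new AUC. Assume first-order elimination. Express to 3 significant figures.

The CYP2B6 pathway (50% of clearance) drops to 0.32× activity: 0.5 × 0.32 = 0.16.
CYP2C19 (23%) and the residual 27% are unaffected.
New clearance relative to baseline: 0.16 + 0.23 + 0.27 = 0.66.
New AUC = baseline ÷ relative clearance = 1050 / 0.66 = 1.59 × 10³ μg·h/mL.

1.59 × 10³ μg·h/mL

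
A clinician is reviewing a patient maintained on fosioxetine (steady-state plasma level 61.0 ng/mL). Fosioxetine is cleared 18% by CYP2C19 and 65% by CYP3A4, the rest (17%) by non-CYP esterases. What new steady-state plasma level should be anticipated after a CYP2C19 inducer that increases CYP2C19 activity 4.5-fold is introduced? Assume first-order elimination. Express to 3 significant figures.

The CYP2C19 pathway (18% of clearance) rises to 4.5× activity: 0.18 × 4.5 = 0.81.
CYP3A4 (65%) and the residual 17% are unaffected.
Relative clearance = 0.81 + 0.65 + 0.17 = 1.63.
Steady-state plasma level ∝ 1/CL, so new value = 61.0 / 1.63 = 37.4 ng/mL.

37.4 ng/mL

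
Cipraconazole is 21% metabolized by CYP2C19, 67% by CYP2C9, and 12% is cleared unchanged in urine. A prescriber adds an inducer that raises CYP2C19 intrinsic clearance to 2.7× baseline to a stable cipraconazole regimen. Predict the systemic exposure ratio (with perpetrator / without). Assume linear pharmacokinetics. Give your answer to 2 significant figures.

CYP2C19: 0.21 × 2.7 = 0.567
CYP2C9: 0.67 (unchanged)
Other: 0.12 (unchanged)
New clearance relative to baseline: 0.567 + 0.67 + 0.12 = 1.357.
Systemic exposure ratio = CL_old/CL_new = 1 / 1.357 = 0.74.

0.74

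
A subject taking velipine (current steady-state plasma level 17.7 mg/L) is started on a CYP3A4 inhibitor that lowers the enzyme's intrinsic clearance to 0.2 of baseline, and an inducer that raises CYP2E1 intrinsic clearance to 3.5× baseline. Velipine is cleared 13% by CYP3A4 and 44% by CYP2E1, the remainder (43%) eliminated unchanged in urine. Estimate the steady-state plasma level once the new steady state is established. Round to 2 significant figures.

8.9 mg/L

The CYP3A4 pathway (13% of clearance) is reduced to 0.2× activity: 0.13 × 0.2 = 0.026.
The CYP2E1 pathway (44% of clearance) increases to 3.5× activity: 0.44 × 3.5 = 1.54.
Non-CYP routes (43%) are unchanged.
Relative clearance = 0.026 + 1.54 + 0.43 = 1.996.
Dividing the baseline by the relative clearance: 17.7 / 1.996 = 8.9 mg/L.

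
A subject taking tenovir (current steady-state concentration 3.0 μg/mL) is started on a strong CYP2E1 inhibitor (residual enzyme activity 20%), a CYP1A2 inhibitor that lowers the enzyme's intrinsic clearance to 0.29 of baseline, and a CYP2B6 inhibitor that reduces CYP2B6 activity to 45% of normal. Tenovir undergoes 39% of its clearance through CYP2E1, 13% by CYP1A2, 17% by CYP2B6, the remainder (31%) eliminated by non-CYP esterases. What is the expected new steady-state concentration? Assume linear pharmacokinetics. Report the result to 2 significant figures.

6.0 μg/mL

The CYP2E1 pathway (39% of clearance) is reduced to 0.2× activity: 0.39 × 0.2 = 0.078.
The CYP1A2 pathway (13% of clearance) drops to 0.29× activity: 0.13 × 0.29 = 0.0377.
The CYP2B6 pathway (17% of clearance) is reduced to 0.45× activity: 0.17 × 0.45 = 0.0765.
Non-CYP routes (31%) are unchanged.
Relative clearance = 0.078 + 0.0377 + 0.0765 + 0.31 = 0.5022.
New steady-state concentration = 3.0 / 0.5022 = 6.0 μg/mL (concentration scales inversely with clearance).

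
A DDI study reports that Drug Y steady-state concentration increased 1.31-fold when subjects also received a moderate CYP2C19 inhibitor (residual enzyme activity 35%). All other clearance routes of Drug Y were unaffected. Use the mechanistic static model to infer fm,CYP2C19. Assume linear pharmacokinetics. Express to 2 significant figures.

Write x for the fraction cleared via CYP2C19. The observed steady-state concentration change means clearance fell to 1/1.31 = 0.7634 of baseline.
Only the CYP2C19 route changed, so 0.7634 = x·0.35 + (1 − x), giving x = 0.36.

0.36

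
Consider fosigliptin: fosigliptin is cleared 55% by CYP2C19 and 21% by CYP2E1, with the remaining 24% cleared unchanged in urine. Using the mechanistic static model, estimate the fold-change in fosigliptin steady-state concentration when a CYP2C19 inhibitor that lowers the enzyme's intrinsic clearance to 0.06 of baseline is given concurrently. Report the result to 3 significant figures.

2.07

CYP2C19: 0.55 × 0.06 = 0.033
CYP2E1: 0.21 (unchanged)
Other: 0.24 (unchanged)
CL_new/CL_old = 0.033 + 0.21 + 0.24 = 0.483.
Since steady-state concentration ∝ 1/CL, the ratio is 1 / 0.483 = 2.07.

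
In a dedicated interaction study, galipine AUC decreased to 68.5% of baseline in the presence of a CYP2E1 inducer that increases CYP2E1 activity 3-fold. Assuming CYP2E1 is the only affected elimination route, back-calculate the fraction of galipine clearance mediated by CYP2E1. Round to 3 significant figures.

Write x for the fraction cleared via CYP2E1. The observed AUC change means clearance rose to 1/0.685 = 1.46 of baseline.
Only the CYP2E1 route changed, so 1.46 = x·3 + (1 − x), giving x = 0.230.

0.230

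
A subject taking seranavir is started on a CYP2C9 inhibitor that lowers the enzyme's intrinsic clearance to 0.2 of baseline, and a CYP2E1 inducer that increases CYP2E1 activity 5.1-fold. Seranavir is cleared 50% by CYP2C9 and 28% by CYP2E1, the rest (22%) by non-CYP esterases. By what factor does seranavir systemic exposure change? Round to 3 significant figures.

The CYP2C9 pathway (50% of clearance) is reduced to 0.2× activity: 0.5 × 0.2 = 0.1.
The CYP2E1 pathway (28% of clearance) increases to 5.1× activity: 0.28 × 5.1 = 1.428.
Non-CYP routes (22%) are unchanged.
Relative clearance = 0.1 + 1.428 + 0.22 = 1.748.
Because systemic exposure varies inversely with clearance, the combined effect is 1 / 1.748 = 0.572.

0.572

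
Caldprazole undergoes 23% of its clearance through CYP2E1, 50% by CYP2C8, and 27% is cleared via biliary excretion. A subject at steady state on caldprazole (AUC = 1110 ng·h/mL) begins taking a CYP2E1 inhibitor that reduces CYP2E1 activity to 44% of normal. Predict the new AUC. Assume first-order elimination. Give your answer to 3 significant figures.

1.27 × 10³ ng·h/mL

CYP2E1: 0.23 × 0.44 = 0.1012
CYP2C8: 0.5 (unchanged)
Other: 0.27 (unchanged)
New clearance relative to baseline: 0.1012 + 0.5 + 0.27 = 0.8712.
New AUC = baseline ÷ relative clearance = 1110 / 0.8712 = 1.27 × 10³ ng·h/mL.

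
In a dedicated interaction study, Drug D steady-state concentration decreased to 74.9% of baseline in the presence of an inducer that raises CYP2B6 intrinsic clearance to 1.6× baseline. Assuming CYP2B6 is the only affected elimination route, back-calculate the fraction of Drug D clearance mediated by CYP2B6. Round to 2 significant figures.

0.56

Call the CYP2B6 fraction fm. After the interaction, CL_new/CL_old = fm × 1.6 + (1 − fm).
Steady-state concentration ratio = 1 / (new CL fraction), so new CL fraction = 1 / 0.749 = 1.335.
fm × 1.6 + 1 − fm = 1.335  ⇒  fm × (1.6 − 1) = 0.3351  ⇒  fm = 0.56.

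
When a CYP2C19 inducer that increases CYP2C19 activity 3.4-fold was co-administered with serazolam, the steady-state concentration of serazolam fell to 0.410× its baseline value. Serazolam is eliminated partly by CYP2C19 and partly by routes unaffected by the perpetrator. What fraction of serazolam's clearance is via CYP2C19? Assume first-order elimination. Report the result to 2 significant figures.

0.60

Let fm be the CYP2C19 fraction. New clearance relative to baseline = fm × 3.4 + (1 − fm).
Steady-state concentration ratio = 1 / (new CL fraction), so new CL fraction = 1 / 0.410 = 2.439.
fm × 3.4 + 1 − fm = 2.439  ⇒  fm × (3.4 − 1) = 1.439  ⇒  fm = 0.60.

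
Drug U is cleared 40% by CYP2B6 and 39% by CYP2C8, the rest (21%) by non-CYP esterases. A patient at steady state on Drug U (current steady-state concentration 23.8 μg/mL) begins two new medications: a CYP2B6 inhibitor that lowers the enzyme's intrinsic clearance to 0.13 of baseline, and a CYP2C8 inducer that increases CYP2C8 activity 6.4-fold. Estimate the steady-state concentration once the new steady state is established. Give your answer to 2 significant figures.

The CYP2B6 pathway (40% of clearance) is reduced to 0.13× activity: 0.4 × 0.13 = 0.052.
The CYP2C8 pathway (39% of clearance) increases to 6.4× activity: 0.39 × 6.4 = 2.496.
Non-CYP routes (21%) are unchanged.
CL_new/CL_old = 0.052 + 2.496 + 0.21 = 2.758.
New steady-state concentration = 23.8 / 2.758 = 8.6 μg/mL (concentration scales inversely with clearance).

8.6 μg/mL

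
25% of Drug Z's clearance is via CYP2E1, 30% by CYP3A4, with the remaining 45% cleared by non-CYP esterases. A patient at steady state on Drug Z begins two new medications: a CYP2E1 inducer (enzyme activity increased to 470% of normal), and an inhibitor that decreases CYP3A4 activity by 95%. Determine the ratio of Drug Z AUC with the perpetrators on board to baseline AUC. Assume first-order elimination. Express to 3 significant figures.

0.610

The CYP2E1 pathway (25% of clearance) is boosted to 4.7× activity: 0.25 × 4.7 = 1.175.
The CYP3A4 pathway (30% of clearance) falls to 0.05× activity: 0.3 × 0.05 = 0.015.
The remaining 45% of clearance is unaffected.
New clearance relative to baseline: 1.175 + 0.015 + 0.45 = 1.64.
Because AUC varies inversely with clearance, the combined effect is 1 / 1.64 = 0.610.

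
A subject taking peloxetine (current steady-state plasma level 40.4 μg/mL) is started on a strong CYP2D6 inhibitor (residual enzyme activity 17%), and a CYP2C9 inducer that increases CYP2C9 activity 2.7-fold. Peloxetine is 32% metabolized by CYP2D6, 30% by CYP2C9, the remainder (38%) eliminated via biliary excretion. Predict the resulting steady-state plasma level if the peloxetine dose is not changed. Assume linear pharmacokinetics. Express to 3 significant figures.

32.5 μg/mL

CYP2D6: 0.32 × 0.17 = 0.0544
CYP2C9: 0.3 × 2.7 = 0.81
Other: 0.38 (unchanged)
New clearance relative to baseline: 0.0544 + 0.81 + 0.38 = 1.2444.
New steady-state plasma level = 40.4 / 1.2444 = 32.5 μg/mL (concentration scales inversely with clearance).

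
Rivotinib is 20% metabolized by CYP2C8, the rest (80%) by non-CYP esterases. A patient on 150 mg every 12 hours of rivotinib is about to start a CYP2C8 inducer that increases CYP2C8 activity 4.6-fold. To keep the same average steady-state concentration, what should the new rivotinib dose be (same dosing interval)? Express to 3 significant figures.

258 mg

The CYP2C8 pathway (20% of clearance) rises to 4.6× activity: 0.2 × 4.6 = 0.92.
The remaining 80% of clearance is unaffected.
Relative clearance = 0.92 + 0.8 = 1.72.
Css,avg = (dose rate)/CL, so holding Css fixed requires dose ∝ CL: 150 × 1.72 = 258 mg.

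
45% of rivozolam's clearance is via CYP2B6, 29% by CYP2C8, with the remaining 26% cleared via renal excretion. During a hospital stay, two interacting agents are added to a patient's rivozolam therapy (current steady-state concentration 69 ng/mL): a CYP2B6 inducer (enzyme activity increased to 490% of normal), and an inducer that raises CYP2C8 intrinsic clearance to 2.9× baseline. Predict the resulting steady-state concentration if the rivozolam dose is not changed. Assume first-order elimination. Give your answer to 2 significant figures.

21 ng/mL

The CYP2B6 pathway (45% of clearance) increases to 4.9× activity: 0.45 × 4.9 = 2.205.
The CYP2C8 pathway (29% of clearance) rises to 2.9× activity: 0.29 × 2.9 = 0.841.
The remaining 26% of clearance is unaffected.
Relative clearance = 2.205 + 0.841 + 0.26 = 3.306.
Dividing the baseline by the relative clearance: 69 / 3.306 = 21 ng/mL.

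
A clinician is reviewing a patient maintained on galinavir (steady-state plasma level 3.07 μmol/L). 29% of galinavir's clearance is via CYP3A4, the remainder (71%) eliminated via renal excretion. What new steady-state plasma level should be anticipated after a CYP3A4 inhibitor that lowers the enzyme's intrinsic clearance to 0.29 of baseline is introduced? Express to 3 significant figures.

3.87 μmol/L

The CYP3A4 pathway (29% of clearance) is reduced to 0.29× activity: 0.29 × 0.29 = 0.0841.
Non-CYP routes (71%) are unchanged.
Relative clearance = 0.0841 + 0.71 = 0.7941.
New steady-state plasma level = baseline ÷ relative clearance = 3.07 / 0.7941 = 3.87 μmol/L.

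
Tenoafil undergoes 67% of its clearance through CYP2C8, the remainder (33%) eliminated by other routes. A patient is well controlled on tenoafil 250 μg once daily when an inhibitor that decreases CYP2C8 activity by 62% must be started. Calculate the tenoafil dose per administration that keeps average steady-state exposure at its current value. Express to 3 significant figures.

146 μg

CYP2C8: 0.67 × 0.38 = 0.2546
Other: 0.33 (unchanged)
CL_new/CL_old = 0.2546 + 0.33 = 0.5846.
Css,avg = (dose rate)/CL, so holding Css fixed requires dose ∝ CL: 250 × 0.5846 = 146 μg.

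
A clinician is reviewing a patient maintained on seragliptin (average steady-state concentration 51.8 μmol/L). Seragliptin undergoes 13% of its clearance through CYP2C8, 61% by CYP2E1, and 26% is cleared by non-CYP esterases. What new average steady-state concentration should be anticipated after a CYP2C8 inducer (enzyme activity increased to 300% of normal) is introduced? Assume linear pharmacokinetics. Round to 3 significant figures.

41.1 μmol/L

CYP2C8: 0.13 × 3 = 0.39
CYP2E1: 0.61 (unchanged)
Other: 0.26 (unchanged)
Relative clearance = 0.39 + 0.61 + 0.26 = 1.26.
Average steady-state concentration ∝ 1/CL, so new value = 51.8 / 1.26 = 41.1 μmol/L.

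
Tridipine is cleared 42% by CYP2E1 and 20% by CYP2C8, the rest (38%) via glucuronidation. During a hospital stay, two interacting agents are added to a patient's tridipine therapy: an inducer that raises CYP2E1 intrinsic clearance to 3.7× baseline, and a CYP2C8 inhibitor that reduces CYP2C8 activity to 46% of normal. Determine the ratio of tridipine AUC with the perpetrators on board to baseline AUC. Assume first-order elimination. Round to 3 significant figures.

0.494

The CYP2E1 pathway (42% of clearance) increases to 3.7× activity: 0.42 × 3.7 = 1.554.
The CYP2C8 pathway (20% of clearance) drops to 0.46× activity: 0.2 × 0.46 = 0.092.
Non-CYP routes (38%) are unchanged.
New clearance relative to baseline: 1.554 + 0.092 + 0.38 = 2.026.
Net AUC ratio = 1 / 2.026 = 0.494.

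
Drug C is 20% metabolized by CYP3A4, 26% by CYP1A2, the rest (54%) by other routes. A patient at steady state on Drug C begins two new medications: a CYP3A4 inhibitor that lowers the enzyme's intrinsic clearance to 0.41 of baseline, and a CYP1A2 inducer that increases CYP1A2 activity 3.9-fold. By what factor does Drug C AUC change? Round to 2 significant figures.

The CYP3A4 pathway (20% of clearance) falls to 0.41× activity: 0.2 × 0.41 = 0.082.
The CYP1A2 pathway (26% of clearance) increases to 3.9× activity: 0.26 × 3.9 = 1.014.
Non-CYP routes (54%) are unchanged.
New clearance relative to baseline: 0.082 + 1.014 + 0.54 = 1.636.
AUC ∝ 1/CL: fold-change = 1 / 1.636 = 0.61.

0.61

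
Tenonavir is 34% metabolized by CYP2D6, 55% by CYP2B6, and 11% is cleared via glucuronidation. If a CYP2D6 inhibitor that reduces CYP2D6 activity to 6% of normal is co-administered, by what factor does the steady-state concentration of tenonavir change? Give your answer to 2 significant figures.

The CYP2D6 pathway (34% of clearance) falls to 0.06× activity: 0.34 × 0.06 = 0.0204.
CYP2B6 (55%) and the residual 11% are unaffected.
Relative clearance = 0.0204 + 0.55 + 0.11 = 0.6804.
Since steady-state concentration ∝ 1/CL, the ratio is 1 / 0.6804 = 1.5.

1.5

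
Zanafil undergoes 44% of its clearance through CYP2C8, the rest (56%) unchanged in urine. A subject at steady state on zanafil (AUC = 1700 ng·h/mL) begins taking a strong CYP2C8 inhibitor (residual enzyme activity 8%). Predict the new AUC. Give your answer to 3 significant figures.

CYP2C8: 0.44 × 0.08 = 0.0352
Other: 0.56 (unchanged)
CL_new/CL_old = 0.0352 + 0.56 = 0.5952.
With dosing unchanged, AUC scales as 1/CL: 1700 / 0.5952 = 2.86 × 10³ ng·h/mL.

2.86 × 10³ ng·h/mL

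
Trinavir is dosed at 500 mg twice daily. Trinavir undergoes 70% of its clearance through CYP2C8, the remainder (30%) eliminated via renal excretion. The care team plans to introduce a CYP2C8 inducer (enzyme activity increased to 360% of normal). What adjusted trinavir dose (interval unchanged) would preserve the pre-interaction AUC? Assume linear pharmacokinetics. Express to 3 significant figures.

1.41 × 10³ mg

CYP2C8: 0.7 × 3.6 = 2.52
Other: 0.3 (unchanged)
New clearance relative to baseline: 2.52 + 0.3 = 2.82.
Exposure is unchanged when dose changes in proportion to clearance. New dose = 500 mg × 2.82 = 1.41 × 10³ mg.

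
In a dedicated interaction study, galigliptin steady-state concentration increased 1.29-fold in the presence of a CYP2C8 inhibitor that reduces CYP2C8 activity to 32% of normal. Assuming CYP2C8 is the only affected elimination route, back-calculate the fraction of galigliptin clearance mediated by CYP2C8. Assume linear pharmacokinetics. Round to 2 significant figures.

Let x = fm,CYP2C8. Because steady-state concentration ∝ 1/CL, relative clearance fell to 1/1.29 = 0.7752.
Only the CYP2C8 route changed, so 0.7752 = x·0.32 + (1 − x), giving x = 0.33.

0.33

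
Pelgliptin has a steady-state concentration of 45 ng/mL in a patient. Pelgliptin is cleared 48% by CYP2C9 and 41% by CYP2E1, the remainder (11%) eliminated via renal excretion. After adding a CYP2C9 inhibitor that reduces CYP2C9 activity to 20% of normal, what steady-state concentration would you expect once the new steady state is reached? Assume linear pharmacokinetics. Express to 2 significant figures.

73 ng/mL

The CYP2C9 pathway (48% of clearance) falls to 0.2× activity: 0.48 × 0.2 = 0.096.
CYP2E1 (41%) and the residual 11% are unaffected.
New clearance relative to baseline: 0.096 + 0.41 + 0.11 = 0.616.
Steady-state concentration ∝ 1/CL, so new value = 45 / 0.616 = 73 ng/mL.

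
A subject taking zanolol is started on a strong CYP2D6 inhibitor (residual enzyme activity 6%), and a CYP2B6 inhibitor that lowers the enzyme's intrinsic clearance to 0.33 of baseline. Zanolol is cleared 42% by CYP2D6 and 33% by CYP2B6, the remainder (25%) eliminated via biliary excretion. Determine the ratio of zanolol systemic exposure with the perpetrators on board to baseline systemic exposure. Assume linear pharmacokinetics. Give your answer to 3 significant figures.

The CYP2D6 pathway (42% of clearance) falls to 0.06× activity: 0.42 × 0.06 = 0.0252.
The CYP2B6 pathway (33% of clearance) is reduced to 0.33× activity: 0.33 × 0.33 = 0.1089.
Non-CYP routes (25%) are unchanged.
New clearance relative to baseline: 0.0252 + 0.1089 + 0.25 = 0.3841.
Because systemic exposure varies inversely with clearance, the combined effect is 1 / 0.3841 = 2.60.

2.60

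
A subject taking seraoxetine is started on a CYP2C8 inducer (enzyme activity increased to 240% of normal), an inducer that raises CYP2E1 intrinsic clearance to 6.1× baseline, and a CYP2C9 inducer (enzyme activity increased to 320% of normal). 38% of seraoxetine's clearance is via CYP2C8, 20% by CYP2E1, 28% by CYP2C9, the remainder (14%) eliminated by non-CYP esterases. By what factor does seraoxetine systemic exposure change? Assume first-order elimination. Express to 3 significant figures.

CYP2C8: 0.38 × 2.4 = 0.912
CYP2E1: 0.2 × 6.1 = 1.22
CYP2C9: 0.28 × 3.2 = 0.896
Other: 0.14 (unchanged)
Relative clearance = 0.912 + 1.22 + 0.896 + 0.14 = 3.168.
Systemic exposure ∝ 1/CL: fold-change = 1 / 3.168 = 0.316.

0.316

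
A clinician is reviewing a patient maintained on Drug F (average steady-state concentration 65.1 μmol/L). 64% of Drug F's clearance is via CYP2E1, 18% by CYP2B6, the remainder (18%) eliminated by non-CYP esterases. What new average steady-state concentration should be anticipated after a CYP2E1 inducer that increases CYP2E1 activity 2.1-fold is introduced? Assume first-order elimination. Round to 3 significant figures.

The CYP2E1 pathway (64% of clearance) increases to 2.1× activity: 0.64 × 2.1 = 1.344.
CYP2B6 (18%) and the residual 18% are unaffected.
CL_new/CL_old = 1.344 + 0.18 + 0.18 = 1.704.
Average steady-state concentration ∝ 1/CL, so new value = 65.1 / 1.704 = 38.2 μmol/L.

38.2 μmol/L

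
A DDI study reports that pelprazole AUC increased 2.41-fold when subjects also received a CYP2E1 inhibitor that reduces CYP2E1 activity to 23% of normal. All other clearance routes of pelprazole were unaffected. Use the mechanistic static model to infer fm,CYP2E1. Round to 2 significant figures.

CL'/CL = 1 / 2.41 = 0.4149
0.23·fm + (1 − fm) = 0.4149
fm = (0.4149 − 1) / (0.23 − 1) = 0.76

0.76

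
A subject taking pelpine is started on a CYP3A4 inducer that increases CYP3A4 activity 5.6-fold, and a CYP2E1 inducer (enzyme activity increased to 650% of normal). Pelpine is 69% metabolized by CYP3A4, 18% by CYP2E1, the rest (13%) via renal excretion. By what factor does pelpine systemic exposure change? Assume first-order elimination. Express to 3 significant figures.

0.194

The CYP3A4 pathway (69% of clearance) rises to 5.6× activity: 0.69 × 5.6 = 3.864.
The CYP2E1 pathway (18% of clearance) is boosted to 6.5× activity: 0.18 × 6.5 = 1.17.
Non-CYP routes (13%) are unchanged.
New clearance relative to baseline: 3.864 + 1.17 + 0.13 = 5.164.
Systemic exposure ∝ 1/CL: fold-change = 1 / 5.164 = 0.194.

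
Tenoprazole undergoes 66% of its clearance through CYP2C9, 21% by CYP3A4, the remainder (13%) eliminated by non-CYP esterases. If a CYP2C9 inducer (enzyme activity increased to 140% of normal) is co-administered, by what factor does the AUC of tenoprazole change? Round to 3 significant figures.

0.791

CYP2C9: 0.66 × 1.4 = 0.924
CYP3A4: 0.21 (unchanged)
Other: 0.13 (unchanged)
CL_new/CL_old = 0.924 + 0.21 + 0.13 = 1.264.
AUC is inversely proportional to clearance, so the fold-change is 1 / 1.264 = 0.791.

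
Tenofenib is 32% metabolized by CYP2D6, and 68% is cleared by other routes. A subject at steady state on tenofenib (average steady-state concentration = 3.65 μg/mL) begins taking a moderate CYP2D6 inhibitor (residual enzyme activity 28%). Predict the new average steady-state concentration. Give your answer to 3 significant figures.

The CYP2D6 pathway (32% of clearance) falls to 0.28× activity: 0.32 × 0.28 = 0.0896.
The remaining 68% of clearance is unaffected.
CL_new/CL_old = 0.0896 + 0.68 = 0.7696.
Average steady-state concentration ∝ 1/CL, so new value = 3.65 / 0.7696 = 4.74 μg/mL.

4.74 μg/mL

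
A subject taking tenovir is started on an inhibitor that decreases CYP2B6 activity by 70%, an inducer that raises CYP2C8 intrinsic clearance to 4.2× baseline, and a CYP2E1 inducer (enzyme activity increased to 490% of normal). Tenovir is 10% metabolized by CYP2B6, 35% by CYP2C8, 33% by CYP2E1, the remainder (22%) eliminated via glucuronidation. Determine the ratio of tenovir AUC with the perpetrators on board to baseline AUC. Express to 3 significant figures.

0.300

CYP2B6: 0.1 × 0.3 = 0.03
CYP2C8: 0.35 × 4.2 = 1.47
CYP2E1: 0.33 × 4.9 = 1.617
Other: 0.22 (unchanged)
New clearance relative to baseline: 0.03 + 1.47 + 1.617 + 0.22 = 3.337.
Net AUC ratio = 1 / 3.337 = 0.300.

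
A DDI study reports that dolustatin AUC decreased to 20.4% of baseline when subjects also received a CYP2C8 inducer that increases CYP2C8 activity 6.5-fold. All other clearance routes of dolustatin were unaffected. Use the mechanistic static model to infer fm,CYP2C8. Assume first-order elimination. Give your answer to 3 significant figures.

0.709

Call the CYP2C8 fraction fm. After the interaction, CL_new/CL_old = fm × 6.5 + (1 − fm).
AUC ratio = 1 / (new CL fraction), so new CL fraction = 1 / 0.204 = 4.902.
fm × 6.5 + 1 − fm = 4.902  ⇒  fm × (6.5 − 1) = 3.902  ⇒  fm = 0.709.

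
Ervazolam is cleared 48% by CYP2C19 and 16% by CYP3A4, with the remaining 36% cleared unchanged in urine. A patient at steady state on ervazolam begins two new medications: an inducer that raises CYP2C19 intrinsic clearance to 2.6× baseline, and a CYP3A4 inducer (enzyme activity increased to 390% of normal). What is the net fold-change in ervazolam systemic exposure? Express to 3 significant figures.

0.448

The CYP2C19 pathway (48% of clearance) is boosted to 2.6× activity: 0.48 × 2.6 = 1.248.
The CYP3A4 pathway (16% of clearance) increases to 3.9× activity: 0.16 × 3.9 = 0.624.
The remaining 36% of clearance is unaffected.
Relative clearance = 1.248 + 0.624 + 0.36 = 2.232.
Systemic exposure ∝ 1/CL: fold-change = 1 / 2.232 = 0.448.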